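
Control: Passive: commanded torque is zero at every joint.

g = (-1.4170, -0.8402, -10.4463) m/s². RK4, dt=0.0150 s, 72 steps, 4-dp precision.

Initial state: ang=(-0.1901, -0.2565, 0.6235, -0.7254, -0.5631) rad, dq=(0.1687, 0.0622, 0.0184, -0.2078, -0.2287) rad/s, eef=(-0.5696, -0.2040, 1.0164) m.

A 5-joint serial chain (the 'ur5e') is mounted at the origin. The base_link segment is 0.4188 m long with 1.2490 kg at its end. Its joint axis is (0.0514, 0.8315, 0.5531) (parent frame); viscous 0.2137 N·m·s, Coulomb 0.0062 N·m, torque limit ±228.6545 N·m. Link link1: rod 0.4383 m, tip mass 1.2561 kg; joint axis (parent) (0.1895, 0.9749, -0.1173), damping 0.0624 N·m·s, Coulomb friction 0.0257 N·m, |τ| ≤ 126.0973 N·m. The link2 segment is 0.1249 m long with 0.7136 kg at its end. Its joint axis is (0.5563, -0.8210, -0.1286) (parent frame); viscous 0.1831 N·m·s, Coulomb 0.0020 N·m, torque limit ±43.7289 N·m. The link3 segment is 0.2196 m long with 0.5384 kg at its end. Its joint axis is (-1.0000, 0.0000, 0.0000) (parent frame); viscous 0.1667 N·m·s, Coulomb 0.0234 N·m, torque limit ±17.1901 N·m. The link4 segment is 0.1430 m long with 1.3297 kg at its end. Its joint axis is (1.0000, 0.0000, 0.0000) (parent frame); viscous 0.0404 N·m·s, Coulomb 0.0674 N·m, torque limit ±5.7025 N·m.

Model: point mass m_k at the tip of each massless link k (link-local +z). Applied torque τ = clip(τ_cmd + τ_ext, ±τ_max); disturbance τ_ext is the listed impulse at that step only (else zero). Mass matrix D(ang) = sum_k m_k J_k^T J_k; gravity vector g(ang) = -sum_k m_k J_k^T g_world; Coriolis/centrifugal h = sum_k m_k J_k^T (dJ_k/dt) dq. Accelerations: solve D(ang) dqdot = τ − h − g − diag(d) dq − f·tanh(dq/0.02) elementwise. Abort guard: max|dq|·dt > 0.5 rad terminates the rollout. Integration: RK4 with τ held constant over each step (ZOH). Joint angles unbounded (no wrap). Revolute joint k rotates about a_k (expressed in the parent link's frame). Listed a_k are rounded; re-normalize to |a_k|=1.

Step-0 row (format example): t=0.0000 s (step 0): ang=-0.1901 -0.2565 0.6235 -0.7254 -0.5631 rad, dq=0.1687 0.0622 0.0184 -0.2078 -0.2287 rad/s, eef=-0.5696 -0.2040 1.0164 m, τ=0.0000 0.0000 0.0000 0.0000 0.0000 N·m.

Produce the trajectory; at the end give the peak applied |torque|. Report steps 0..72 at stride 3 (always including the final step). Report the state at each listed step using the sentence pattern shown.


t=0.0450 s (step 3): ang=-0.1797 -0.2669 0.6347 -0.7559 -0.6056 rad, dq=0.2966 -0.5246 0.4962 -1.0639 -1.4930 rad/s, eef=-0.5633 -0.2103 1.0091 m, τ=0.0000 0.0000 0.0000 0.0000 0.0000 N·m.
t=0.0900 s (step 6): ang=-0.1630 -0.3044 0.6696 -0.8135 -0.6836 rad, dq=0.4490 -1.1571 1.0716 -1.4109 -1.8381 rad/s, eef=-0.5639 -0.2206 0.9807 m, τ=0.0000 0.0000 0.0000 0.0000 0.0000 N·m.
t=0.1350 s (step 9): ang=-0.1391 -0.3723 0.7319 -0.8748 -0.7600 rad, dq=0.6119 -1.8752 1.6994 -1.2206 -1.4516 rad/s, eef=-0.5707 -0.2347 0.9307 m, τ=0.0000 0.0000 0.0000 0.0000 0.0000 N·m.
t=0.1800 s (step 12): ang=-0.1084 -0.4744 0.8215 -0.9154 -0.8066 rad, dq=0.7413 -2.6720 2.2557 -0.5035 -0.5553 rad/s, eef=-0.5820 -0.2522 0.8586 m, τ=0.0000 0.0000 0.0000 0.0000 0.0000 N·m.
t=0.2250 s (step 15): ang=-0.0739 -0.6135 0.9304 -0.9159 -0.8095 rad, dq=0.7721 -3.5180 2.5059 0.4588 0.2851 rad/s, eef=-0.5954 -0.2717 0.7648 m, τ=0.0000 0.0000 0.0000 0.0000 0.0000 N·m.
t=0.2700 s (step 18): ang=-0.0413 -0.7909 1.0397 -0.8734 -0.7822 rad, dq=0.6440 -4.3588 2.2576 1.4267 0.9563 rad/s, eef=-0.6082 -0.2904 0.6505 m, τ=0.0000 0.0000 0.0000 0.0000 0.0000 N·m.
t=0.3150 s (step 21): ang=-0.0192 -1.0047 1.1241 -0.7903 -0.7219 rad, dq=0.3017 -5.1314 1.3799 2.2055 1.7370 rad/s, eef=-0.6192 -0.3068 0.5177 m, τ=0.0000 0.0000 0.0000 0.0000 0.0000 N·m.
t=0.3600 s (step 24): ang=-0.0183 -1.2511 1.1532 -0.6829 -0.6242 rad, dq=-0.3127 -5.7980 -0.2107 2.4568 2.6420 rad/s, eef=-0.6283 -0.3192 0.3687 m, τ=0.0000 0.0000 0.0000 0.0000 0.0000 N·m.
t=0.4050 s (step 27): ang=-0.0526 -1.5243 1.0937 -0.5811 -0.4757 rad, dq=-1.2827 -6.3139 -2.5656 1.9215 4.1358 rad/s, eef=-0.6357 -0.3253 0.2061 m, τ=0.0000 0.0000 0.0000 0.0000 0.0000 N·m.
t=0.4500 s (step 30): ang=-0.1409 -1.8164 0.9112 -0.5239 -0.2268 rad, dq=-2.7349 -6.6289 -5.6460 0.4264 7.1990 rad/s, eef=-0.6406 -0.3184 0.0342 m, τ=0.0000 0.0000 0.0000 0.0000 0.0000 N·m.
t=0.4950 s (step 33): ang=-0.3102 -2.1114 0.5875 -0.5770 0.1255 rad, dq=-4.9634 -6.2208 -8.4275 -3.3433 6.5825 rad/s, eef=-0.6337 -0.2743 -0.1377 m, τ=0.0000 0.0000 0.0000 0.0000 0.0000 N·m.
t=0.5400 s (step 36): ang=-0.5996 -2.3377 0.2163 -0.8025 0.2528 rad, dq=-7.8655 -3.3945 -7.1924 -5.4292 -0.3313 rad/s, eef=-0.5876 -0.1683 -0.3104 m, τ=0.0000 0.0000 0.0000 0.0000 0.0000 N·m.
t=0.5850 s (step 39): ang=-0.9950 -2.3933 -0.0008 -0.9628 0.1943 rad, dq=-9.3214 0.9914 -2.1185 -1.3267 -2.1573 rad/s, eef=-0.4832 -0.0247 -0.4869 m, τ=0.0000 0.0000 0.0000 0.0000 0.0000 N·m.
t=0.6300 s (step 42): ang=-1.4073 -2.2519 0.0342 -0.9184 0.0471 rad, dq=-8.7873 5.1854 3.5309 3.2917 -4.1693 rad/s, eef=-0.3232 0.1305 -0.6507 m, τ=0.0000 0.0000 0.0000 0.0000 0.0000 N·m.
t=0.6750 s (step 45): ang=-1.7825 -1.9420 0.2810 -0.6713 -0.1005 rad, dq=-8.0104 8.3367 6.7749 7.2145 -1.4030 rad/s, eef=-0.1175 0.2894 -0.7630 m, τ=0.0000 0.0000 0.0000 0.0000 0.0000 N·m.
t=0.7200 s (step 48): ang=-2.1448 -1.5276 0.5718 -0.3782 -0.1024 rad, dq=-8.2542 9.8684 5.4482 4.5378 0.2492 rad/s, eef=0.0993 0.4570 -0.7888 m, τ=0.0000 0.0000 0.0000 0.0000 0.0000 N·m.
t=0.7650 s (step 51): ang=-2.5369 -1.0549 0.7378 -0.2899 -0.0903 rad, dq=-9.3228 11.3221 1.8081 -0.2272 0.7023 rad/s, eef=0.2936 0.6363 -0.7508 m, τ=0.0000 0.0000 0.0000 0.0000 0.0000 N·m.
t=0.8100 s (step 54): ang=-3.0083 -0.4705 0.7320 -0.3246 0.0025 rad, dq=-12.0762 15.3582 -2.0900 0.2867 3.9054 rad/s, eef=0.4577 0.8205 -0.6820 m, τ=0.0000 0.0000 0.0000 0.0000 0.0000 N·m.
t=0.8550 s (step 57): ang=-3.5929 0.2520 0.5507 -0.0159 0.1844 rad, dq=-12.0207 13.0364 -5.6206 11.8402 -3.5848 rad/s, eef=0.5731 1.0038 -0.5859 m, τ=0.0000 0.0000 0.0000 0.0000 0.0000 N·m.
t=0.9000 s (step 60): ang=-4.0141 0.5752 0.1658 0.3502 -0.2997 rad, dq=-7.0196 2.6381 -11.6436 5.4947 -6.8563 rad/s, eef=0.5471 1.0874 -0.4141 m, τ=0.0000 0.0000 0.0000 0.0000 0.0000 N·m.
t=0.9450 s (step 63): ang=-4.2637 0.6130 -0.3834 0.5321 -0.3503 rad, dq=-4.3408 -0.2710 -11.6692 2.7544 1.8395 rad/s, eef=0.4835 1.0399 -0.2419 m, τ=0.0000 0.0000 0.0000 0.0000 0.0000 N·m.
t=0.9900 s (step 66): ang=-4.4237 0.5839 -0.8476 0.6296 -0.2593 rad, dq=-2.9292 -0.8354 -9.0069 1.8058 1.7028 rad/s, eef=0.4355 0.9522 -0.0944 m, τ=0.0000 0.0000 0.0000 0.0000 0.0000 N·m.
t=1.0350 s (step 69): ang=-4.5368 0.5477 -1.2097 0.7016 -0.2137 rad, dq=-2.1654 -0.7082 -7.2995 1.3853 0.3237 rad/s, eef=0.3992 0.8512 0.0298 m, τ=0.0000 0.0000 0.0000 0.0000 0.0000 N·m.
t=1.0800 s (step 72): ang=-4.6224 0.5243 -1.5224 0.7532 -0.2138 rad, dq=-1.6604 -0.3016 -6.7847 0.8461 -0.1454 rad/s, eef=0.3708 0.7459 0.1313 m.
max |τ| (N·m): 0.0000


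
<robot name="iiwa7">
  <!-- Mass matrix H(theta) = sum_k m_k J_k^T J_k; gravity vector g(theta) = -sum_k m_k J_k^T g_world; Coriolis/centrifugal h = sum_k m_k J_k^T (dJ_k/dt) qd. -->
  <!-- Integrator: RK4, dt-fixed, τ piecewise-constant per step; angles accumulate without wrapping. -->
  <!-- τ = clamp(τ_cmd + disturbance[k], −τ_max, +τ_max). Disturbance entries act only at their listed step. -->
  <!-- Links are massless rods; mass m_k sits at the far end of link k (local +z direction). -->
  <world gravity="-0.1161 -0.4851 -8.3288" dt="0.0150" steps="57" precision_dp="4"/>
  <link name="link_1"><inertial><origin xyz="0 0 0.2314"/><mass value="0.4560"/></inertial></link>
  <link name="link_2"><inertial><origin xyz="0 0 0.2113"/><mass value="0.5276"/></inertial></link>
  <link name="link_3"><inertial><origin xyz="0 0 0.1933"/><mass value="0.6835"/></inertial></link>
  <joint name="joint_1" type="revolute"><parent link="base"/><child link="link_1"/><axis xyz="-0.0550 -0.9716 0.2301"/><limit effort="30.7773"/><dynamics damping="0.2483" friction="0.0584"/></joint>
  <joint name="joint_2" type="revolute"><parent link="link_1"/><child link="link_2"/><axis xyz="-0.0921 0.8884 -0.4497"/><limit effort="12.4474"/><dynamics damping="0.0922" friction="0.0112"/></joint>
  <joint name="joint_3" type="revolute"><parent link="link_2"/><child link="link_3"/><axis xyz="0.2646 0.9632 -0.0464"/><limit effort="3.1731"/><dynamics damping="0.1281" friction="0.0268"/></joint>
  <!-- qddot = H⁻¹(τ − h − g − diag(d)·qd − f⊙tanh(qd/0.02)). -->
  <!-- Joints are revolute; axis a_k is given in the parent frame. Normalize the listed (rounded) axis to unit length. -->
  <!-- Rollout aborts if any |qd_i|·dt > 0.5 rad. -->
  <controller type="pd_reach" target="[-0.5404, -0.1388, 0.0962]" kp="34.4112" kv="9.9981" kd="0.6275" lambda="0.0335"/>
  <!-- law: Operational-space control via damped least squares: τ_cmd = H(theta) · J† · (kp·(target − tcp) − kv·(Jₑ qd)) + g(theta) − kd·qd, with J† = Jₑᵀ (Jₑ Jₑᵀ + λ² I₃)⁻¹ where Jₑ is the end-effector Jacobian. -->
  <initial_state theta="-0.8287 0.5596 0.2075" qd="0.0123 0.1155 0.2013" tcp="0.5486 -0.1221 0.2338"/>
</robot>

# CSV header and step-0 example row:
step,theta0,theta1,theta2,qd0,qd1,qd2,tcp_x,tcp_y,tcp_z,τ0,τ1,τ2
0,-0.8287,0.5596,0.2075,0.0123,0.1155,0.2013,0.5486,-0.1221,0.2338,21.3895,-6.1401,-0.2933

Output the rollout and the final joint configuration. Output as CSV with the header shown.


step,theta0,theta1,theta2,qd0,qd1,qd2,tcp_x,tcp_y,tcp_z,τ0,τ1,τ2
1,-0.8061,0.5924,0.2192,2.8710,3.9944,1.4135,0.5452,-0.1231,0.2330,16.6414,-7.6024,-1.0214
2,-0.7644,0.6323,0.2682,2.7441,1.5355,4.8733,0.5372,-0.1261,0.2337,13.9796,-4.8405,-2.9060
3,-0.7087,0.6946,0.2991,4.5319,6.2640,-0.2843,0.5266,-0.1279,0.2372,10.4452,-6.6385,0.8049
4,-0.6608,0.7174,0.3713,2.0860,-2.4322,9.0414,0.5145,-0.1311,0.2426,10.6568,-0.7170,-3.1731
5,-0.5959,0.7837,0.3972,6.1501,9.9299,-4.2738,0.5008,-0.1325,0.2494,6.3322,-7.6115,3.1731
6,-0.5504,0.7795,0.4998,0.4194,-8.7165,15.8252,0.4855,-0.1358,0.2565,9.7175,3.6234,-3.1731
7,-0.4828,0.8372,0.5390,7.8530,13.9480,-8.0123,0.4687,-0.1377,0.2640,3.4108,-9.7791,3.1731
8,-0.4338,0.8317,0.6448,-0.4948,-11.7923,18.7585,0.4503,-0.1402,0.2710,8.8469,5.5673,-3.1731
9,-0.3695,0.8740,0.6928,8.2007,14.4839,-9.0657,0.4319,-0.1418,0.2788,2.0948,-10.2108,3.1731
10,-0.3188,0.8705,0.7896,-0.5227,-11.8312,18.3959,0.4120,-0.1428,0.2855,7.5631,5.8393,-3.1731
11,-0.2589,0.8969,0.8463,7.6951,12.6221,-7.6868,0.3926,-0.1435,0.2928,1.6035,-9.2068,3.1731
12,-0.2063,0.8988,0.9297,0.1055,-9.8185,15.9302,0.3719,-0.1435,0.2989,6.1192,4.9465,-3.1731
13,-0.1497,0.9139,0.9923,6.8152,9.7641,-5.1485,0.3515,-0.1433,0.3051,1.4660,-7.4228,3.1731
14,-0.0957,0.9198,1.0655,0.9441,-7.2224,12.9355,0.3303,-0.1426,0.3101,4.8241,3.5527,-3.1731
15,-0.0406,0.9295,1.1295,5.9664,7.1144,-2.7573,0.3093,-0.1416,0.3148,1.4095,-5.6860,3.0701
16,0.0139,0.9366,1.1961,1.6687,-5.0331,10.3740,0.2879,-0.1403,0.3185,3.7806,2.2763,-3.1731
17,0.0686,0.9446,1.2575,5.3405,5.1876,-1.1207,0.2666,-0.1388,0.3218,1.2976,-4.4000,1.9126
18,0.1259,0.9593,1.3077,2.5067,-2.5829,7.1084,0.2458,-0.1376,0.3248,2.8174,0.7810,-3.1731
19,0.1824,0.9725,1.3519,4.8633,3.8244,-0.6208,0.2255,-0.1361,0.3278,1.2315,-3.4176,1.5560
20,0.2392,0.9859,1.3902,2.8436,-1.6351,5.2823,0.2057,-0.1346,0.3308,2.2823,0.2157,-2.4865
21,0.2945,0.9949,1.4280,4.4341,2.5327,0.1111,0.1863,-0.1328,0.3334,1.1799,-2.5622,0.9581
22,0.3508,1.0056,1.4593,3.1585,-0.8949,3.8198,0.1672,-0.1312,0.3359,1.7829,-0.2891,-1.6474
23,0.4054,1.0102,1.4935,4.0653,1.3649,0.9181,0.1481,-0.1291,0.3378,1.0810,-1.8305,0.2472
24,0.4613,1.0169,1.5215,3.4312,-0.3713,2.6985,0.1293,-0.1273,0.3395,1.2881,-0.6878,-1.0651
25,0.5160,1.0188,1.5513,3.8414,0.5578,1.3616,0.1106,-0.1252,0.3406,0.8664,-1.3432,-0.2439
26,0.5716,1.0212,1.5769,3.5870,-0.2037,2.0024,0.0920,-0.1233,0.3415,0.8291,-0.8512,-0.7839
27,0.6266,1.0203,1.6025,3.7422,0.0645,1.4378,0.0735,-0.1212,0.3418,0.5385,-1.0557,-0.4963
28,0.6820,1.0186,1.6252,3.6517,-0.2776,1.5798,0.0550,-0.1192,0.3418,0.3808,-0.8382,-0.6968
29,0.7371,1.0145,1.6469,3.6944,-0.2824,1.3230,0.0367,-0.1171,0.3413,0.1310,-0.8439,-0.6221
30,0.7922,1.0088,1.6664,3.6565,-0.4749,1.2793,0.0184,-0.1152,0.3405,-0.0861,-0.7122,-0.6944
31,0.8470,1.0010,1.6844,3.6520,-0.5702,1.1199,0.0003,-0.1132,0.3392,-0.3385,-0.6372,-0.6856
32,0.9016,0.9914,1.7004,3.6194,-0.7140,1.0160,-0.0178,-0.1113,0.3375,-0.5910,-0.5176,-0.7138
33,0.9556,0.9798,1.7146,3.5889,-0.8289,0.8815,-0.0358,-0.1095,0.3355,-0.8614,-0.4058,-0.7184
34,1.0091,0.9665,1.7269,3.5440,-0.9510,0.7607,-0.0537,-0.1077,0.3330,-1.1399,-0.2763,-0.7295
35,1.0619,0.9514,1.7373,3.4922,-1.0593,0.6328,-0.0715,-0.1060,0.3300,-1.4300,-0.1432,-0.7315
36,1.1138,0.9348,1.7459,3.4290,-1.1616,0.5096,-0.0892,-0.1045,0.3266,-1.7275,-0.0012,-0.7320
37,1.1647,0.9167,1.7526,3.3567,-1.2513,0.3868,-0.1067,-0.1030,0.3228,-2.0314,0.1450,-0.7270
38,1.2144,0.8974,1.7575,3.2742,-1.3297,0.2683,-0.1240,-0.1017,0.3185,-2.3385,0.2952,-0.7183
39,1.2628,0.8770,1.7606,3.1828,-1.3945,0.1539,-0.1411,-0.1006,0.3138,-2.6460,0.4468,-0.7050
40,1.3098,0.8557,1.7621,3.0827,-1.4460,0.0456,-0.1579,-0.0996,0.3086,-2.9505,0.5985,-0.6879
41,1.3552,0.8337,1.7621,2.9674,-1.5028,-0.0287,-0.1744,-0.0988,0.3030,-3.2446,0.7598,-0.6872
42,1.3988,0.8109,1.7611,2.8512,-1.5332,-0.1026,-0.1905,-0.0981,0.2969,-3.5326,0.9072,-0.6797
43,1.4407,0.7879,1.7589,2.7372,-1.5328,-0.1918,-0.2062,-0.0976,0.2903,-3.8119,1.0376,-0.6519
44,1.4808,0.7649,1.7555,2.6134,-1.5346,-0.2617,-0.2213,-0.0973,0.2834,-4.0721,1.1714,-0.6283
45,1.5191,0.7420,1.7511,2.4898,-1.5180,-0.3323,-0.2359,-0.0971,0.2762,-4.3165,1.2924,-0.5958
46,1.5554,0.7194,1.7457,2.3619,-1.4980,-0.3890,-0.2500,-0.0971,0.2687,-4.5398,1.4091,-0.5648
47,1.5899,0.6972,1.7395,2.2349,-1.4656,-0.4415,-0.2634,-0.0973,0.2610,-4.7434,1.5136,-0.5294
48,1.6224,0.6755,1.7325,2.1070,-1.4295,-0.4830,-0.2762,-0.0976,0.2531,-4.9250,1.6107,-0.4952
49,1.6531,0.6543,1.7250,1.9815,-1.3852,-0.5192,-0.2884,-0.0980,0.2451,-5.0856,1.6962,-0.4589
50,1.6819,0.6339,1.7171,1.8573,-1.3385,-0.5464,-0.2998,-0.0985,0.2371,-5.2245,1.7733,-0.4240
51,1.7088,0.6142,1.7087,1.7367,-1.2866,-0.5687,-0.3107,-0.0992,0.2291,-5.3433,1.8396,-0.3884
52,1.7340,0.5953,1.7001,1.6190,-1.2341,-0.5838,-0.3208,-0.0998,0.2212,-5.4421,1.8979,-0.3545
53,1.7574,0.5772,1.6913,1.5058,-1.1787,-0.5952,-0.3304,-0.1006,0.2134,-5.5230,1.9467,-0.3206
54,1.7791,0.5599,1.6823,1.3965,-1.1242,-0.6008,-0.3393,-0.1014,0.2058,-5.5867,1.9885,-0.2887
55,1.7993,0.5435,1.6733,1.2924,-1.0684,-0.6040,-0.3476,-0.1022,0.1984,-5.6354,2.0221,-0.2572
56,1.8179,0.5278,1.6643,1.1926,-1.0148,-0.6028,-0.3554,-0.1030,0.1912,-5.6700,2.0502,-0.2278
57,1.8351,0.5130,1.6553,1.0983,-0.9608,-0.6002,-0.3626,-0.1039,0.1843,,,
# final theta (rad): 1.8351 0.5130 1.6553


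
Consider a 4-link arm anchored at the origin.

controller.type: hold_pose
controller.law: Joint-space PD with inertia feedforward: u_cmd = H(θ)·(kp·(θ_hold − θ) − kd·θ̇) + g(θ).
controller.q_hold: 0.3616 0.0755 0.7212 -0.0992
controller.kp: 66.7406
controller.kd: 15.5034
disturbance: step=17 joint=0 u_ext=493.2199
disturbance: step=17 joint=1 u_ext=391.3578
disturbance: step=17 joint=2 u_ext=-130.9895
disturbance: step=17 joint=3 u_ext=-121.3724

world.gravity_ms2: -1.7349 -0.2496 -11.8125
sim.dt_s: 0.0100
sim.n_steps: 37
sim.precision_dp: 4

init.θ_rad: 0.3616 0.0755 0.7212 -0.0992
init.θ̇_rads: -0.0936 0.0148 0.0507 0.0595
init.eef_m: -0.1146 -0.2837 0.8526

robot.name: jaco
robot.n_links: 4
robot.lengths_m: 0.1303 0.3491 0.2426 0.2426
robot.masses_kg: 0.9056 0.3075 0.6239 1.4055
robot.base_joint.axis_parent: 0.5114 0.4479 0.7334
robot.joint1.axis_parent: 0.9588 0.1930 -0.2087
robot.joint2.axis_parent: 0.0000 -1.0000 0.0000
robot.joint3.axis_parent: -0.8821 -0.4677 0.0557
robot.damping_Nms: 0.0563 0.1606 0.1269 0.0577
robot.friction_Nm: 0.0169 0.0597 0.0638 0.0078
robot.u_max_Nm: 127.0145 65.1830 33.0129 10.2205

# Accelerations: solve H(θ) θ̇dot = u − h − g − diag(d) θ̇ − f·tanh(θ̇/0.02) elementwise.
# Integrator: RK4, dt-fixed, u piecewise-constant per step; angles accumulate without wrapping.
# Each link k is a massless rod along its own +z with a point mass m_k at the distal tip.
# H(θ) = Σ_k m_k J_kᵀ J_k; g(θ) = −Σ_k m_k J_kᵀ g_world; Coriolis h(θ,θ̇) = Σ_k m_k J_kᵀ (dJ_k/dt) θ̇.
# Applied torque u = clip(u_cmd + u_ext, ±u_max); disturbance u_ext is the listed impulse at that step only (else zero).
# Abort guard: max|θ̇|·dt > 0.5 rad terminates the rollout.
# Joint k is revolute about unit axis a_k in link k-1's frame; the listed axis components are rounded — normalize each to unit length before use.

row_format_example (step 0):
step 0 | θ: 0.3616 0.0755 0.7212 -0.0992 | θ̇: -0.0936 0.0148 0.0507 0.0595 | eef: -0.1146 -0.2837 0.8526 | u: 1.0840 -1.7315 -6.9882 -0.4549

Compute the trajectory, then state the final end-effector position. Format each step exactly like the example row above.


step 1 | θ: 0.3607 0.0756 0.7217 -0.0987 | θ̇: -0.0775 0.0089 0.0426 0.0454 | eef: -0.1154 -0.2832 0.8526 | u: 0.8689 -1.8686 -6.8886 -0.4028
step 2 | θ: 0.3600 0.0757 0.7221 -0.0983 | θ̇: -0.0652 0.0062 0.0341 0.0345 | eef: -0.1160 -0.2828 0.8526 | u: 0.6749 -1.9940 -6.7991 -0.3557
step 3 | θ: 0.3594 0.0757 0.7224 -0.0980 | θ̇: -0.0549 0.0049 0.0263 0.0259 | eef: -0.1165 -0.2825 0.8525 | u: 0.4998 -2.1081 -6.7188 -0.3133
step 4 | θ: 0.3589 0.0758 0.7226 -0.0978 | θ̇: -0.0457 0.0038 0.0197 0.0190 | eef: -0.1169 -0.2822 0.8525 | u: 0.3422 -2.2116 -6.6474 -0.2751
step 5 | θ: 0.3585 0.0758 0.7228 -0.0976 | θ̇: -0.0372 0.0027 0.0143 0.0137 | eef: -0.1173 -0.2820 0.8525 | u: 0.2004 -2.3055 -6.5845 -0.2408
step 6 | θ: 0.3582 0.0758 0.7229 -0.0975 | θ̇: -0.0293 0.0015 0.0102 0.0097 | eef: -0.1175 -0.2818 0.8525 | u: 0.0730 -2.3907 -6.5293 -0.2101
step 7 | θ: 0.3579 0.0759 0.7230 -0.0974 | θ̇: -0.0221 0.0005 0.0070 0.0068 | eef: -0.1177 -0.2817 0.8525 | u: -0.0413 -2.4677 -6.4812 -0.1827
step 8 | θ: 0.3577 0.0759 0.7230 -0.0973 | θ̇: -0.0158 -0.0003 0.0045 0.0046 | eef: -0.1179 -0.2815 0.8525 | u: -0.1435 -2.5374 -6.4393 -0.1582
step 9 | θ: 0.3576 0.0758 0.7231 -0.0973 | θ̇: -0.0105 -0.0008 0.0025 0.0029 | eef: -0.1180 -0.2815 0.8525 | u: -0.2346 -2.6002 -6.4028 -0.1364
step 10 | θ: 0.3575 0.0758 0.7231 -0.0973 | θ̇: -0.0060 -0.0010 0.0008 0.0015 | eef: -0.1180 -0.2814 0.8525 | u: -0.3156 -2.6567 -6.3711 -0.1170
step 11 | θ: 0.3575 0.0758 0.7231 -0.0973 | θ̇: -0.0023 -0.0010 -0.0006 0.0003 | eef: -0.1181 -0.2814 0.8525 | u: -0.3875 -2.7073 -6.3435 -0.0996
step 12 | θ: 0.3575 0.0758 0.7231 -0.0973 | θ̇: 0.0008 -0.0010 -0.0016 -0.0008 | eef: -0.1181 -0.2814 0.8526 | u: -0.4513 -2.7525 -6.3195 -0.0842
step 13 | θ: 0.3575 0.0758 0.7230 -0.0973 | θ̇: 0.0034 -0.0009 -0.0025 -0.0018 | eef: -0.1180 -0.2814 0.8526 | u: -0.5077 -2.7928 -6.2985 -0.0705
step 14 | θ: 0.3575 0.0758 0.7230 -0.0973 | θ̇: 0.0055 -0.0007 -0.0031 -0.0026 | eef: -0.1180 -0.2814 0.8526 | u: -0.5576 -2.8287 -6.2802 -0.0583
step 15 | θ: 0.3576 0.0758 0.7230 -0.0973 | θ̇: 0.0073 -0.0006 -0.0036 -0.0033 | eef: -0.1180 -0.2814 0.8526 | u: -0.6017 -2.8606 -6.2642 -0.0476
step 16 | θ: 0.3577 0.0758 0.7229 -0.0974 | θ̇: 0.0087 -0.0005 -0.0040 -0.0039 | eef: -0.1179 -0.2815 0.8526 | u: -0.6406 -2.8889 -6.2502 -0.0380
step 17 | θ: 0.3578 0.0758 0.7229 -0.0974 | θ̇: 0.0099 -0.0004 -0.0042 -0.0044 | eef: -0.1178 -0.2815 0.8526 | u: 127.0145 65.1830 -33.0129 -10.2205
step 18 | θ: 0.4059 0.0413 0.7442 -0.0561 | θ̇: 9.6049 -6.9672 3.8767 8.4697 | eef: -0.1145 -0.2806 0.8484 | u: -20.9849 -13.8059 -2.3694 1.3473
step 19 | θ: 0.4916 -0.0204 0.7723 0.0266 | θ̇: 7.5610 -5.3598 1.9066 7.9763 | eef: -0.1085 -0.2788 0.8405 | u: -18.7645 -12.9713 -3.8635 0.6249
step 20 | θ: 0.5583 -0.0669 0.7852 0.1017 | θ̇: 5.8050 -3.9440 0.7758 7.0149 | eef: -0.1035 -0.2775 0.8339 | u: -16.7717 -11.9264 -5.0315 0.0428
step 21 | θ: 0.6089 -0.1004 0.7896 0.1662 | θ̇: 4.3464 -2.7781 0.1748 5.8845 | eef: -0.0992 -0.2764 0.8285 | u: -14.9878 -10.7858 -5.8701 -0.4086
step 22 | θ: 0.6464 -0.1235 0.7897 0.2194 | θ̇: 3.1757 -1.8724 -0.1158 4.7611 | eef: -0.0957 -0.2756 0.8241 | u: -13.3890 -9.6474 -6.4313 -0.7451
step 23 | θ: 0.6734 -0.1387 0.7878 0.2618 | θ̇: 2.2537 -1.1925 -0.2403 3.7337 | eef: -0.0927 -0.2749 0.8207 | u: -11.9535 -8.5709 -6.7766 -0.9870
step 24 | θ: 0.6922 -0.1480 0.7852 0.2946 | θ̇: 1.5307 -0.6886 -0.2846 2.8359 | eef: -0.0903 -0.2743 0.8183 | u: -10.6625 -7.5850 -6.9547 -1.1546
step 25 | θ: 0.7046 -0.1529 0.7823 0.3191 | θ̇: 0.9637 -0.3177 -0.2926 2.0689 | eef: -0.0882 -0.2737 0.8166 | u: -9.5006 -6.6986 -7.0165 -1.2658
step 26 | θ: 0.7119 -0.1547 0.7794 0.3365 | θ̇: 0.5174 -0.0451 -0.2866 1.4214 | eef: -0.0865 -0.2733 0.8156 | u: -8.4551 -5.9101 -7.0012 -1.3353
step 27 | θ: 0.7154 -0.1543 0.7765 0.3479 | θ̇: 0.2006 0.1093 -0.2752 0.8750 | eef: -0.0852 -0.2728 0.8153 | u: -7.5151 -5.1976 -6.9403 -1.3748
step 28 | θ: 0.7162 -0.1527 0.7739 0.3544 | θ̇: -0.0425 0.2097 -0.2640 0.4179 | eef: -0.0841 -0.2724 0.8155 | u: -6.6717 -4.5650 -6.8586 -1.3936
step 29 | θ: 0.7148 -0.1502 0.7713 0.3566 | θ̇: -0.2296 0.2732 -0.2537 0.0379 | eef: -0.0832 -0.2720 0.8161 | u: -5.9201 -4.0079 -6.7685 -1.3977
step 30 | θ: 0.7118 -0.1473 0.7688 0.3554 | θ̇: -0.3810 0.3207 -0.2453 -0.2732 | eef: -0.0826 -0.2716 0.8170 | u: -5.2477 -3.5189 -6.6776 -1.3937
step 31 | θ: 0.7074 -0.1439 0.7664 0.3514 | θ̇: -0.5038 0.3564 -0.2379 -0.5298 | eef: -0.0821 -0.2713 0.8182 | u: -4.6478 -3.0911 -6.5899 -1.3827
step 32 | θ: 0.7019 -0.1402 0.7640 0.3451 | θ̇: -0.6031 0.3832 -0.2309 -0.7407 | eef: -0.0818 -0.2710 0.8197 | u: -4.1142 -2.7187 -6.5081 -1.3664
step 33 | θ: 0.6954 -0.1363 0.7617 0.3368 | θ̇: -0.6829 0.4032 -0.2242 -0.9124 | eef: -0.0817 -0.2706 0.8213 | u: -3.6409 -2.3962 -6.4336 -1.3463
step 34 | θ: 0.6883 -0.1322 0.7595 0.3270 | θ̇: -0.7462 0.4180 -0.2175 -1.0502 | eef: -0.0816 -0.2703 0.8230 | u: -3.2226 -2.1188 -6.3673 -1.3235
step 35 | θ: 0.6806 -0.1280 0.7574 0.3160 | θ̇: -0.7952 0.4286 -0.2107 -1.1587 | eef: -0.0816 -0.2701 0.8248 | u: -2.8541 -1.8821 -6.3094 -1.2986
step 36 | θ: 0.6725 -0.1237 0.7553 0.3040 | θ̇: -0.8321 0.4359 -0.2037 -1.2419 | eef: -0.0818 -0.2698 0.8267 | u: -2.5308 -1.6820 -6.2600 -1.2723
step 37 | θ: 0.6641 -0.1193 0.7533 0.2913 | θ̇: -0.8585 0.4402 -0.1963 -1.3033 | eef: -0.0820 -0.2696 0.8285
final eef position (m): -0.0820 -0.2696 0.8285


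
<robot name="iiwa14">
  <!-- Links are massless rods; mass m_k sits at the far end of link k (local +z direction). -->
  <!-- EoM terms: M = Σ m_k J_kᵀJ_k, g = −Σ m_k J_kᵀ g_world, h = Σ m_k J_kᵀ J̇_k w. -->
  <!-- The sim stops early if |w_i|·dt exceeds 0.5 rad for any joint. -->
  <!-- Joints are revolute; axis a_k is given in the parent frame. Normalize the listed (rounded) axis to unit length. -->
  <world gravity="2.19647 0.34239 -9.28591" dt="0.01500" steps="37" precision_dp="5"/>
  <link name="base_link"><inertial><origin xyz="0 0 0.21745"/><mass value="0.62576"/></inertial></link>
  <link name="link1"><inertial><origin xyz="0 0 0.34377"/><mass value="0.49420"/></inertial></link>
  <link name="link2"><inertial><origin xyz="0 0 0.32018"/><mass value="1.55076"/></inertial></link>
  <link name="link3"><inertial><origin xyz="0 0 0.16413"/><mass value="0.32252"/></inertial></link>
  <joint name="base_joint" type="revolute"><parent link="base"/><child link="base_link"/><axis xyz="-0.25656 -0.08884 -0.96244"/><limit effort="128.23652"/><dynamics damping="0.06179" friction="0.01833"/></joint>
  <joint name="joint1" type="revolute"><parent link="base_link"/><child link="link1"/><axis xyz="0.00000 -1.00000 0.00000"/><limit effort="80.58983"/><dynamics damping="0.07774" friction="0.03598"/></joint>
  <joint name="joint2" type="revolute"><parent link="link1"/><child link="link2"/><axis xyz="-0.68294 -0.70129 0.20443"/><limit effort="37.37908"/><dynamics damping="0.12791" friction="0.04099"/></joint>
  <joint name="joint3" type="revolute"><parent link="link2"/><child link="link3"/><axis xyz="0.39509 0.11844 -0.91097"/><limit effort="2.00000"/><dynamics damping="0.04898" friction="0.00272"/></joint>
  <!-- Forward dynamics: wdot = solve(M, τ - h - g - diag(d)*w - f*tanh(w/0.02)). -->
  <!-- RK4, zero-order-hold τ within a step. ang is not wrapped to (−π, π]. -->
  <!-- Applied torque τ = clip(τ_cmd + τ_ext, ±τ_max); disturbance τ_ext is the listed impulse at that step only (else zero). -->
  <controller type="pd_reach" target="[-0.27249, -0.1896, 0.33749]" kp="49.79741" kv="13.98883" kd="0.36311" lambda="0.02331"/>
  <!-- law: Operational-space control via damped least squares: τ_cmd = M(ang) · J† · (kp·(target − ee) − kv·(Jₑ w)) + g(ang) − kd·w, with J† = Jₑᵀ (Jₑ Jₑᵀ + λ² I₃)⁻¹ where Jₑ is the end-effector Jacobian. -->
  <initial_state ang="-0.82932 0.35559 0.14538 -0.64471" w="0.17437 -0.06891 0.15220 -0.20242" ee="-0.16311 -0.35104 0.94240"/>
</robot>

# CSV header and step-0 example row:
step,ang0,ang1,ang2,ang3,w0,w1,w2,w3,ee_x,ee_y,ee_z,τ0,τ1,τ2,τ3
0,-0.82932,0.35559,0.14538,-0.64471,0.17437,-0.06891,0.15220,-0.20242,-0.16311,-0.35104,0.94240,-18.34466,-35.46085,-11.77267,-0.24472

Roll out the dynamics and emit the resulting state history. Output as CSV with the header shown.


step,ang0,ang1,ang2,ang3,w0,w1,w2,w3,ee_x,ee_y,ee_z,τ0,τ1,τ2,τ3
1,-0.84912,0.33779,0.18869,-0.65841,-2.73824,-2.27607,5.45883,-1.69307,-0.16484,-0.34901,0.93982,-9.69250,-25.31640,-9.45561,0.33697
2,-0.89845,0.29603,0.28443,-0.66507,-3.80221,-3.27834,7.19310,0.39108,-0.16381,-0.34654,0.93341,0.03264,-12.75457,-3.77534,-0.49155
3,-0.95307,0.24683,0.38288,-0.73106,-3.55706,-3.33462,6.15841,-7.77207,-0.16127,-0.34388,0.92339,4.64620,-8.04596,-1.47694,2.00000
4,-1.01012,0.19253,0.49091,-0.63763,-3.88642,-3.82250,7.80303,16.43571,-0.15144,-0.34030,0.91684,10.43800,4.71689,5.77298,-2.00000
5,-1.05883,0.14136,0.58122,-0.65075,-2.77402,-3.12515,4.81338,-13.34996,-0.14512,-0.33631,0.90677,6.11594,-4.48368,-0.64740,2.00000
6,-1.10300,0.09068,0.66950,-0.61444,-3.00183,-3.55440,6.57239,14.06770,-0.13801,-0.33149,0.89759,10.20148,6.93790,6.46781,-2.00000
7,-1.14080,0.04216,0.74866,-0.64171,-2.12736,-3.00148,4.38847,-13.46552,-0.13388,-0.32651,0.88571,6.16923,-2.75659,-0.96379,2.00000
8,-1.17393,-0.00575,0.82850,-0.61039,-2.20309,-3.32383,5.94188,13.67805,-0.12953,-0.32064,0.87512,8.38095,7.45676,5.83814,-2.00000
9,-1.20083,-0.05149,0.90157,-0.63913,-1.44186,-2.84168,4.13239,-13.46879,-0.12815,-0.31490,0.86173,5.19495,-2.12422,-2.15767,2.00000
10,-1.22280,-0.09621,0.97569,-0.61383,-1.42090,-3.06942,5.48437,13.05541,-0.12693,-0.30834,0.84966,6.09078,7.15755,4.55486,-2.00000
11,-1.23870,-0.13848,1.04373,-0.65042,-0.73635,-2.62134,3.87618,-14.00744,-0.12831,-0.30223,0.83464,4.05374,-1.93366,-3.66879,2.00000
12,-1.24970,-0.17923,1.11253,-0.63726,-0.68235,-2.76747,5.06454,12.09678,-0.12991,-0.29540,0.82106,3.91047,6.57440,3.10378,-2.00000
13,-1.25502,-0.21713,1.17538,-0.68697,-0.05179,-2.33213,3.57463,-14.88572,-0.13344,-0.28928,0.80453,3.17766,-1.85477,-5.13248,2.00000
14,-1.25591,-0.25301,1.23858,-0.68886,-0.03081,-2.41376,4.63720,11.03992,-0.13710,-0.28253,0.78967,2.08004,5.89842,1.74628,-2.00000
15,-1.25175,-0.28569,1.29580,-0.75272,0.56646,-1.98273,3.23405,-15.79814,-0.14188,-0.27672,0.77203,2.69214,-1.74567,-6.35564,2.00000
16,-1.24404,-0.31598,1.35308,-0.76853,0.49198,-2.02195,4.19860,10.13483,-0.14673,-0.27031,0.75636,0.67488,5.16621,0.59450,-2.00000
17,-1.23207,-0.34283,1.40444,-0.84435,1.08322,-1.59413,2.87839,-16.54738,-0.15190,-0.26502,0.73820,2.55374,-1.57449,-7.26925,2.00000
18,-1.21767,-0.36712,1.45569,-0.87056,0.87112,-1.61224,3.75735,9.51374,-0.15723,-0.25914,0.72229,-0.36040,4.36393,-0.34025,-2.00000
19,-1.19981,-0.38791,1.50125,-0.95406,1.47837,-1.19343,2.53606,-16.99359,-0.16221,-0.25452,0.70427,2.64702,-1.35408,-7.86338,2.00000
20,-1.18078,-0.40617,1.54670,-0.98558,1.10530,-1.21009,3.33316,9.25408,-0.16756,-0.24927,0.68869,-1.10792,3.49293,-1.08741,-2.00000
21,-1.15906,-0.42105,1.58688,-1.07153,1.74234,-0.80838,2.22931,-17.09269,-0.17208,-0.24539,0.67140,2.86452,-1.13407,-8.18401,2.00000
22,-1.13739,-0.43365,1.62701,-1.10321,1.21008,-0.83766,2.94227,9.32562,-0.17728,-0.24078,0.65658,-1.65030,2.56752,-1.70281,-2.00000
23,-1.11370,-0.44312,1.66240,-1.18693,1.88072,-0.46050,1.96634,-16.89137,-0.18129,-0.23763,0.64038,3.12963,-0.96733,-8.31113,2.00000
24,-1.09113,-0.45067,1.69783,-1.21484,1.21238,-0.51010,2.59240,9.62257,-0.18631,-0.23365,0.62653,-2.04909,1.62139,-2.24011,-2.00000
25,-1.06703,-0.45544,1.72907,-1.29313,1.91252,-0.16235,1.74347,-16.48734,-0.18990,-0.23118,0.61158,3.40195,-0.87941,-8.32634,2.00000
26,-1.04488,-0.45869,1.76037,-1.31508,1.14334,-0.23462,2.28334,10.02013,-0.19477,-0.22776,0.59873,-2.34377,0.70113,-2.73110,-2.00000
27,-1.02154,-0.45956,1.78800,-1.38637,1.86455,0.08087,1.55243,-15.98086,-0.19802,-0.22588,0.58502,3.66461,-0.86000,-8.28883,2.00000
28,-1.00070,-0.45936,1.81572,-1.40163,1.03177,-0.01517,2.01339,10.42567,-0.20270,-0.22293,0.57310,-2.56210,-0.13704,-3.18333,-2.00000
29,-0.97885,-0.45718,1.84022,-1.46556,1.76496,0.26800,1.38640,-15.44966,-0.20565,-0.22154,0.56055,3.91034,-0.87387,-8.23200,2.00000
30,-0.95981,-0.45431,1.86477,-1.47448,0.90079,0.15211,1.77639,10.78247,-0.21012,-0.21897,0.54948,-2.72412,-0.86477,-3.59028,-2.00000
31,-0.93984,-0.44983,1.88651,-1.53155,1.63775,0.40859,1.23527,-14.94702,-0.21276,-0.21797,0.53798,4.13787,-0.91065,-8.16748,2.00000
32,-0.92280,-0.44496,1.90820,-1.53498,0.76616,0.27819,1.56359,11.06506,-0.21696,-0.21570,0.52771,-2.84557,-1.49020,-3.94310,-2.00000
33,-0.90486,-0.43877,1.92741,-1.58604,1.49975,0.51147,1.09404,-14.49071,-0.21931,-0.21501,0.51719,4.34471,-0.96181,-8.09649,2.00000
34,-0.88983,-0.43245,1.94650,-1.58485,0.63677,0.36870,1.37253,11.28399,-0.22323,-0.21298,0.50767,-2.94254,-2.01575,-4.23630,-2.00000
35,-0.87388,-0.42505,1.96340,-1.63070,1.36163,0.58190,0.96238,-14.08094,-0.22529,-0.21254,0.49807,4.52859,-1.01491,-8.01961,2.00000
36,-0.86079,-0.41774,1.98013,-1.62565,0.51740,0.42874,1.20188,11.45181,-0.22891,-0.21068,0.48928,-3.02525,-2.44972,-4.47053,-2.00000
37,-0.84673,-0.40958,1.99492,-1.66701,1.22985,0.62510,0.84056,-13.71687,-0.23070,-0.21043,0.48054,,,,


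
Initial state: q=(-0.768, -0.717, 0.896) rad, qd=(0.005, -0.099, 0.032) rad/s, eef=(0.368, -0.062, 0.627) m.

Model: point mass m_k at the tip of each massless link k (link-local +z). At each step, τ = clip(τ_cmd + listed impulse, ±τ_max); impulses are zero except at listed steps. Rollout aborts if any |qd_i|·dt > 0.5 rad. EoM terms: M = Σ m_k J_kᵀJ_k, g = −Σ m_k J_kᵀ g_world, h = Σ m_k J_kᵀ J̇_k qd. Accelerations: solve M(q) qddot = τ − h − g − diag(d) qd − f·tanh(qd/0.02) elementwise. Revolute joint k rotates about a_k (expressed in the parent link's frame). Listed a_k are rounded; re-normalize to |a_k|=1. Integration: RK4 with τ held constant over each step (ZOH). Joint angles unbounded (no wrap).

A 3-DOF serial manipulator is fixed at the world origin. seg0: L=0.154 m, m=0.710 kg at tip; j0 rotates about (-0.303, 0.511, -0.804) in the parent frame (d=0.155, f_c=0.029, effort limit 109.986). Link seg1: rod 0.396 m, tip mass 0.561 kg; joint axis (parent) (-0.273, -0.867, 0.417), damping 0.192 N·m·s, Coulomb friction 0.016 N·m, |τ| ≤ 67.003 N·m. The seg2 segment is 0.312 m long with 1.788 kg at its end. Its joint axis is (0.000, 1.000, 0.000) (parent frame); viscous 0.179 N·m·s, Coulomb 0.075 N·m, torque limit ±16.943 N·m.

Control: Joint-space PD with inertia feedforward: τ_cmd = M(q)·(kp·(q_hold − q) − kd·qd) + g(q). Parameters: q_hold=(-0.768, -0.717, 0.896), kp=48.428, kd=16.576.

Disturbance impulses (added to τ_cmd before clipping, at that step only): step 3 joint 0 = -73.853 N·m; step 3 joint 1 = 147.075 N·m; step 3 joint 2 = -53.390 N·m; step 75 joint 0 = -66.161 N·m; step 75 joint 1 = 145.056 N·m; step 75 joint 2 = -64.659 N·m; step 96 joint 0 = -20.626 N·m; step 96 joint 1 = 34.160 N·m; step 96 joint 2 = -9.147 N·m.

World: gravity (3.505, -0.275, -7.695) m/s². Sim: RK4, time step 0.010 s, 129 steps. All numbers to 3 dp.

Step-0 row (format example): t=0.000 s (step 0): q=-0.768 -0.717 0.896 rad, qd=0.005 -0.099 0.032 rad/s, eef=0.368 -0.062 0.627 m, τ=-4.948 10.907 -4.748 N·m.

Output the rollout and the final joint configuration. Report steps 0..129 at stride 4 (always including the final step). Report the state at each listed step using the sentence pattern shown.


t=0.040 s (step 4): q=-0.856 -0.774 0.858 rad, qd=-16.570 -10.317 -7.474 rad/s, eef=0.368 -0.055 0.629 m, τ=7.542 1.409 -2.837 N·m.
t=0.080 s (step 8): q=-1.200 -0.993 0.689 rad, qd=-3.942 -2.499 -1.901 rad/s, eef=0.355 -0.020 0.646 m, τ=1.577 7.394 -4.815 N·m.
t=0.120 s (step 12): q=-1.282 -1.042 0.656 rad, qd=-0.685 -0.333 -0.088 rad/s, eef=0.348 -0.008 0.650 m, τ=-1.378 8.205 -4.435 N·m.
t=0.160 s (step 16): q=-1.284 -1.041 0.661 rad, qd=0.390 0.263 0.214 rad/s, eef=0.347 -0.007 0.649 m, τ=-2.988 8.586 -3.969 N·m.
t=0.200 s (step 20): q=-1.259 -1.027 0.670 rad, qd=0.771 0.422 0.207 rad/s, eef=0.349 -0.011 0.648 m, τ=-3.843 8.920 -3.722 N·m.
t=0.240 s (step 24): q=-1.226 -1.009 0.677 rad, qd=0.882 0.448 0.165 rad/s, eef=0.353 -0.016 0.647 m, τ=-4.275 9.182 -3.624 N·m.
t=0.280 s (step 28): q=-1.190 -0.991 0.683 rad, qd=0.873 0.429 0.136 rad/s, eef=0.356 -0.022 0.647 m, τ=-4.471 9.364 -3.603 N·m.
t=0.320 s (step 32): q=-1.156 -0.975 0.688 rad, qd=0.815 0.397 0.122 rad/s, eef=0.359 -0.028 0.646 m, τ=-4.542 9.480 -3.618 N·m.
t=0.360 s (step 36): q=-1.125 -0.960 0.693 rad, qd=0.738 0.364 0.118 rad/s, eef=0.362 -0.032 0.645 m, τ=-4.549 9.548 -3.648 N·m.
t=0.400 s (step 40): q=-1.097 -0.946 0.698 rad, qd=0.660 0.332 0.120 rad/s, eef=0.365 -0.037 0.644 m, τ=-4.528 9.587 -3.681 N·m.
t=0.440 s (step 44): q=-1.072 -0.933 0.703 rad, qd=0.586 0.303 0.124 rad/s, eef=0.367 -0.040 0.644 m, τ=-4.497 9.607 -3.714 N·m.
t=0.480 s (step 48): q=-1.050 -0.921 0.708 rad, qd=0.519 0.277 0.128 rad/s, eef=0.368 -0.043 0.643 m, τ=-4.464 9.618 -3.744 N·m.
t=0.520 s (step 52): q=-1.031 -0.911 0.713 rad, qd=0.460 0.254 0.131 rad/s, eef=0.369 -0.046 0.643 m, τ=-4.433 9.624 -3.772 N·m.
t=0.560 s (step 56): q=-1.013 -0.901 0.718 rad, qd=0.409 0.234 0.133 rad/s, eef=0.370 -0.048 0.642 m, τ=-4.406 9.626 -3.798 N·m.
t=0.600 s (step 60): q=-0.998 -0.892 0.724 rad, qd=0.364 0.215 0.133 rad/s, eef=0.371 -0.050 0.642 m, τ=-4.383 9.628 -3.821 N·m.
t=0.640 s (step 64): q=-0.984 -0.884 0.729 rad, qd=0.325 0.198 0.132 rad/s, eef=0.371 -0.051 0.641 m, τ=-4.364 9.628 -3.842 N·m.
t=0.680 s (step 68): q=-0.972 -0.876 0.734 rad, qd=0.291 0.183 0.131 rad/s, eef=0.372 -0.053 0.641 m, τ=-4.348 9.629 -3.860 N·m.
t=0.720 s (step 72): q=-0.961 -0.869 0.739 rad, qd=0.262 0.169 0.128 rad/s, eef=0.372 -0.054 0.640 m, τ=-4.335 9.629 -3.877 N·m.
t=0.760 s (step 76): q=-1.004 -0.895 0.716 rad, qd=-10.028 -6.141 -5.396 rad/s, eef=0.370 -0.050 0.643 m, τ=6.675 0.245 -1.952 N·m.
t=0.800 s (step 80): q=-1.224 -1.026 0.603 rad, qd=-2.536 -1.345 -1.010 rad/s, eef=0.354 -0.027 0.658 m, τ=1.324 5.290 -3.569 N·m.
t=0.840 s (step 84): q=-1.272 -1.046 0.593 rad, qd=-0.267 0.030 0.200 rad/s, eef=0.348 -0.020 0.661 m, τ=-1.485 6.991 -3.616 N·m.
t=0.880 s (step 88): q=-1.265 -1.037 0.605 rad, qd=0.483 0.349 0.324 rad/s, eef=0.347 -0.021 0.660 m, τ=-2.994 7.994 -3.516 N·m.
t=0.920 s (step 92): q=-1.239 -1.021 0.618 rad, qd=0.749 0.419 0.291 rad/s, eef=0.349 -0.024 0.659 m, τ=-3.793 8.649 -3.493 N·m.
t=0.960 s (step 96): q=-1.208 -1.004 0.628 rad, qd=0.815 0.414 0.249 rad/s, eef=0.352 -0.028 0.657 m, τ=-24.825 43.229 -12.666 N·m.
t=1.000 s (step 100): q=-1.184 -0.976 0.649 rad, qd=0.602 0.610 0.403 rad/s, eef=0.348 -0.032 0.659 m, τ=-2.171 5.559 -2.508 N·m.
t=1.040 s (step 104): q=-1.159 -0.956 0.661 rad, qd=0.653 0.432 0.255 rad/s, eef=0.347 -0.036 0.660 m, τ=-3.242 7.352 -3.001 N·m.
t=1.080 s (step 108): q=-1.133 -0.941 0.670 rad, qd=0.646 0.336 0.200 rad/s, eef=0.349 -0.039 0.659 m, τ=-3.809 8.376 -3.317 N·m.
t=1.120 s (step 112): q=-1.108 -0.928 0.678 rad, qd=0.609 0.278 0.180 rad/s, eef=0.351 -0.042 0.657 m, τ=-4.105 8.957 -3.517 N·m.
t=1.160 s (step 116): q=-1.084 -0.918 0.685 rad, qd=0.560 0.241 0.172 rad/s, eef=0.354 -0.045 0.656 m, τ=-4.254 9.284 -3.644 N·m.
t=1.200 s (step 120): q=-1.063 -0.909 0.691 rad, qd=0.509 0.217 0.169 rad/s, eef=0.357 -0.047 0.654 m, τ=-4.326 9.466 -3.726 N·m.
t=1.240 s (step 124): q=-1.043 -0.901 0.698 rad, qd=0.460 0.199 0.167 rad/s, eef=0.359 -0.049 0.652 m, τ=-4.356 9.566 -3.780 N·m.
t=1.280 s (step 128): q=-1.026 -0.893 0.705 rad, qd=0.415 0.185 0.165 rad/s, eef=0.361 -0.050 0.651 m, τ=-4.365 9.619 -3.817 N·m.
t=1.290 s (step 129): q=-1.022 -0.891 0.706 rad, qd=0.405 0.182 0.164 rad/s, eef=0.362 -0.050 0.650 m.
final q (rad): -1.022 -0.891 0.706


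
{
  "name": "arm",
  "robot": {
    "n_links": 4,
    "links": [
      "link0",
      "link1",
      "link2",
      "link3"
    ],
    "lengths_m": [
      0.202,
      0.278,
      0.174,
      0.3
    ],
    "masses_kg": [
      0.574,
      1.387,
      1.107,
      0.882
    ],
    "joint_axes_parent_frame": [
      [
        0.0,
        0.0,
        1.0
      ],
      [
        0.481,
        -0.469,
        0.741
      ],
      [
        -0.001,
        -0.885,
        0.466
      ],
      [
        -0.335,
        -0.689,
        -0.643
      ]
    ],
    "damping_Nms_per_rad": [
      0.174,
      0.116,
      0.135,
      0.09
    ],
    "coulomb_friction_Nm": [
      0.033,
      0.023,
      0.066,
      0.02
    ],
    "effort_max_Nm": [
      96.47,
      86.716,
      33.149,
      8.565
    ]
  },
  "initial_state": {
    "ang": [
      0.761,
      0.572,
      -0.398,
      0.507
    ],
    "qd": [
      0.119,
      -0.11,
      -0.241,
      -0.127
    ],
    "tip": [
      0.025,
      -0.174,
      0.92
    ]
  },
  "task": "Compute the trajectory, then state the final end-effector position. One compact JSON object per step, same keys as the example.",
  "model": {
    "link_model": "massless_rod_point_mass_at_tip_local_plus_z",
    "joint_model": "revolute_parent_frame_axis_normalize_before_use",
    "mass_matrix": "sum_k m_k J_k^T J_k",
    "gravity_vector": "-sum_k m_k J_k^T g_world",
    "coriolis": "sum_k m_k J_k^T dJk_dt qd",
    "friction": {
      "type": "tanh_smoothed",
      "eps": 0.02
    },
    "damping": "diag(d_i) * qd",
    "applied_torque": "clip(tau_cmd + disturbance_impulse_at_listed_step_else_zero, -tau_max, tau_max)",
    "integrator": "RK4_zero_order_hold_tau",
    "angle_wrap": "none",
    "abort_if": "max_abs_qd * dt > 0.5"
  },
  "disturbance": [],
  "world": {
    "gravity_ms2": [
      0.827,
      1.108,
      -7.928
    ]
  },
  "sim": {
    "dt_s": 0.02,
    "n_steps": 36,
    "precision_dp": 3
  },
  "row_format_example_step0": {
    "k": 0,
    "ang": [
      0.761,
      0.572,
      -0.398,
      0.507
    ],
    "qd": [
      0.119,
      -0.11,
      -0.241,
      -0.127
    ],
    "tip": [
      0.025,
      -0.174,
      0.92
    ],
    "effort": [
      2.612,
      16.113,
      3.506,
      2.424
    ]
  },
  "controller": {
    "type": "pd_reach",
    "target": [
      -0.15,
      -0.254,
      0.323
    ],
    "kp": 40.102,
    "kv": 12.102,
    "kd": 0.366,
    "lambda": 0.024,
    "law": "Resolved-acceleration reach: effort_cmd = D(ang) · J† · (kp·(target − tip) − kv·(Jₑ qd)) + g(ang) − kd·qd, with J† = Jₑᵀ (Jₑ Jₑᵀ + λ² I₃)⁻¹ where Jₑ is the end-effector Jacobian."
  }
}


{"k":1,"ang":[0.768,0.6,-0.441,0.565],"qd":[0.59,2.845,-3.905,5.594],"tip":[0.025,-0.172,0.917],"effort":[1.823,10.971,3.996,-0.15]}
{"k":2,"ang":[0.784,0.667,-0.522,0.679],"qd":[0.875,3.905,-4.188,5.825],"tip":[0.026,-0.175,0.909],"effort":[0.991,6.025,3.122,-0.034]}
{"k":3,"ang":[0.801,0.75,-0.603,0.791],"qd":[0.855,4.451,-4.013,5.421],"tip":[0.029,-0.182,0.897],"effort":[0.436,2.141,2.086,0.268]}
{"k":4,"ang":[0.817,0.842,-0.68,0.895],"qd":[0.75,4.685,-3.705,5.008],"tip":[0.033,-0.192,0.884],"effort":[0.062,-0.713,1.069,0.456]}
{"k":5,"ang":[0.831,0.935,-0.751,0.991],"qd":[0.648,4.707,-3.356,4.691],"tip":[0.037,-0.204,0.868],"effort":[-0.214,-2.741,0.172,0.513]}
{"k":6,"ang":[0.844,1.028,-0.814,1.083],"qd":[0.573,4.582,-3.002,4.471],"tip":[0.042,-0.216,0.852],"effort":[-0.445,-4.144,-0.556,0.474]}
{"k":7,"ang":[0.855,1.118,-0.871,1.17],"qd":[0.526,4.358,-2.662,4.322],"tip":[0.045,-0.229,0.834],"effort":[-0.665,-5.083,-1.099,0.377]}
{"k":8,"ang":[0.865,1.202,-0.921,1.256],"qd":[0.5,4.072,-2.344,4.217],"tip":[0.048,-0.241,0.816],"effort":[-0.894,-5.683,-1.465,0.251]}
{"k":9,"ang":[0.874,1.28,-0.965,1.339],"qd":[0.482,3.754,-2.053,4.134],"tip":[0.05,-0.252,0.798],"effort":[-1.138,-6.034,-1.674,0.116]}
{"k":10,"ang":[0.884,1.352,-1.003,1.421],"qd":[0.461,3.427,-1.794,4.054],"tip":[0.051,-0.262,0.779],"effort":[-1.394,-6.205,-1.753,-0.014]}
{"k":11,"ang":[0.892,1.417,-1.037,1.501],"qd":[0.429,3.111,-1.567,3.965],"tip":[0.051,-0.271,0.761],"effort":[-1.649,-6.247,-1.731,-0.134]}
{"k":12,"ang":[0.9,1.477,-1.066,1.579],"qd":[0.38,2.821,-1.376,3.86],"tip":[0.05,-0.278,0.742],"effort":[-1.888,-6.199,-1.634,-0.239]}
{"k":13,"ang":[0.907,1.531,-1.092,1.655],"qd":[0.31,2.563,-1.218,3.736],"tip":[0.049,-0.284,0.724],"effort":[-2.098,-6.089,-1.487,-0.331]}
{"k":14,"ang":[0.913,1.58,-1.115,1.728],"qd":[0.222,2.341,-1.09,3.594],"tip":[0.047,-0.288,0.707],"effort":[-2.269,-5.938,-1.311,-0.41]}
{"k":15,"ang":[0.916,1.625,-1.136,1.798],"qd":[0.118,2.154,-0.989,3.438],"tip":[0.044,-0.292,0.69],"effort":[-2.394,-5.764,-1.123,-0.479]}
{"k":16,"ang":[0.917,1.666,-1.155,1.865],"qd":[0.004,1.998,-0.905,3.276],"tip":[0.041,-0.294,0.674],"effort":[-2.476,-5.578,-0.937,-0.541]}
{"k":17,"ang":[0.916,1.705,-1.172,1.929],"qd":[-0.103,1.857,-0.822,3.122],"tip":[0.038,-0.296,0.659],"effort":[-2.525,-5.39,-0.766,-0.6]}
{"k":18,"ang":[0.913,1.741,-1.188,1.99],"qd":[-0.219,1.745,-0.756,2.962],"tip":[0.034,-0.297,0.644],"effort":[-2.543,-5.208,-0.603,-0.65]}
{"k":19,"ang":[0.907,1.775,-1.203,2.047],"qd":[-0.337,1.654,-0.7,2.8],"tip":[0.029,-0.297,0.63],"effort":[-2.53,-5.033,-0.455,-0.692]}
{"k":20,"ang":[0.899,1.807,-1.216,2.102],"qd":[-0.453,1.58,-0.65,2.642],"tip":[0.025,-0.297,0.617],"effort":[-2.491,-4.869,-0.326,-0.728]}
{"k":21,"ang":[0.889,1.838,-1.229,2.153],"qd":[-0.565,1.518,-0.6,2.491],"tip":[0.02,-0.296,0.605],"effort":[-2.432,-4.717,-0.214,-0.759]}
{"k":22,"ang":[0.877,1.868,-1.24,2.201],"qd":[-0.67,1.466,-0.552,2.347],"tip":[0.015,-0.295,0.593],"effort":[-2.359,-4.577,-0.12,-0.784]}
{"k":23,"ang":[0.862,1.897,-1.251,2.247],"qd":[-0.767,1.422,-0.504,2.209],"tip":[0.009,-0.294,0.582],"effort":[-2.276,-4.449,-0.043,-0.802]}
{"k":24,"ang":[0.846,1.925,-1.26,2.29],"qd":[-0.855,1.385,-0.457,2.078],"tip":[0.004,-0.293,0.571],"effort":[-2.186,-4.332,0.02,-0.815]}
{"k":25,"ang":[0.828,1.952,-1.269,2.33],"qd":[-0.934,1.352,-0.411,1.954],"tip":[-0.002,-0.292,0.561],"effort":[-2.092,-4.226,0.069,-0.821]}
{"k":26,"ang":[0.809,1.979,-1.276,2.368],"qd":[-1.004,1.323,-0.365,1.835],"tip":[-0.007,-0.291,0.552],"effort":[-1.997,-4.13,0.107,-0.821]}
{"k":27,"ang":[0.788,2.005,-1.283,2.404],"qd":[-1.064,1.298,-0.322,1.722],"tip":[-0.013,-0.29,0.543],"effort":[-1.901,-4.042,0.134,-0.816]}
{"k":28,"ang":[0.767,2.031,-1.289,2.437],"qd":[-1.113,1.273,-0.28,1.615],"tip":[-0.018,-0.288,0.534],"effort":[-1.805,-3.961,0.151,-0.805]}
{"k":29,"ang":[0.744,2.056,-1.294,2.469],"qd":[-1.154,1.25,-0.241,1.514],"tip":[-0.024,-0.287,0.526],"effort":[-1.712,-3.888,0.162,-0.791]}
{"k":30,"ang":[0.72,2.081,-1.299,2.498],"qd":[-1.184,1.228,-0.204,1.417],"tip":[-0.029,-0.286,0.518],"effort":[-1.623,-3.82,0.165,-0.772]}
{"k":31,"ang":[0.697,2.105,-1.303,2.525],"qd":[-1.206,1.206,-0.17,1.326],"tip":[-0.035,-0.285,0.511],"effort":[-1.537,-3.758,0.163,-0.75]}
{"k":32,"ang":[0.672,2.129,-1.306,2.551],"qd":[-1.219,1.183,-0.14,1.239],"tip":[-0.04,-0.284,0.504],"effort":[-1.455,-3.701,0.157,-0.726]}
{"k":33,"ang":[0.648,2.152,-1.308,2.575],"qd":[-1.224,1.16,-0.112,1.158],"tip":[-0.045,-0.283,0.497],"effort":[-1.379,-3.647,0.148,-0.699]}
{"k":34,"ang":[0.623,2.175,-1.31,2.598],"qd":[-1.222,1.136,-0.088,1.08],"tip":[-0.05,-0.283,0.491],"effort":[-1.309,-3.598,0.136,-0.671]}
{"k":35,"ang":[0.599,2.198,-1.312,2.619],"qd":[-1.214,1.111,-0.067,1.008],"tip":[-0.054,-0.282,0.485],"effort":[-1.245,-3.552,0.122,-0.642]}
{"k":36,"ang":[0.575,2.22,-1.313,2.638],"qd":[-1.2,1.086,-0.05,0.939],"tip":[-0.059,-0.281,0.479]}
{"summary": "final tip position (m): -0.059 -0.281 0.479"}
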